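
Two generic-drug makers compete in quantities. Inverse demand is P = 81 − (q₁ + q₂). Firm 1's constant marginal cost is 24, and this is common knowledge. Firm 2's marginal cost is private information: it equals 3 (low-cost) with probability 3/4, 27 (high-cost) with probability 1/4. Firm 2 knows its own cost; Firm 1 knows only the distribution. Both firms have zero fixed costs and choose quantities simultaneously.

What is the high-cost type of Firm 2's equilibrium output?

Firm 2 with cost c maximizes (81 − (q₁+q₂) − c)·q₂, giving q₂(c) = (81 − c − q₁)/2.
E[c₂] = 3/4·3 + 1/4·27 = 9
Firm 1's FOC against E[q₂] yields q₁ = (81 − 2·24 + E[c₂])/3 = (81 − 48 + 9)/3 = 14.
q₂(high-cost) = (81 − 27 − 14)/2 = 20.

20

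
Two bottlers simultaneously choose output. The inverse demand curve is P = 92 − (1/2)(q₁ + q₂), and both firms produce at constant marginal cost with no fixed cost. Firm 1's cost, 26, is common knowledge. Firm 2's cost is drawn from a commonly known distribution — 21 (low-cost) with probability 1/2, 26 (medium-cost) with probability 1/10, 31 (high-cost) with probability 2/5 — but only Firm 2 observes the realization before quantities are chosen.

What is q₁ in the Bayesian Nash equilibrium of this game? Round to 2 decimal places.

Type-c best response for Firm 2: q₂(c) = (92 − c) − q₁/2.
Firm 1 maximizes expected profit; its first-order condition is 92 − q₁ − (1/2)E[q₂] − 26 = 0.
Substituting E[q₂] and solving: E[c₂] = 25.5, so q₁ = (92 − 2·26 + 25.5)/(3/2) = 43.6667.

43.67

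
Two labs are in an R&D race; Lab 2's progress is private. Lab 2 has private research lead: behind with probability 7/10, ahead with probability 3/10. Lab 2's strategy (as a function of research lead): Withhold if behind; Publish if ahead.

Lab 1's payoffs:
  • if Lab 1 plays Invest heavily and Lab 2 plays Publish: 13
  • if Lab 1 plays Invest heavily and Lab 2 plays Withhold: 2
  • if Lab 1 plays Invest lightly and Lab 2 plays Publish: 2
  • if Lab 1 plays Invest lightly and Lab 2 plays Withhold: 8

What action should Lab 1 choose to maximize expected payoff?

E[Invest heavily] = 7/10·(2) + 3/10·(13) = 53/10
E[Invest lightly] = 7/10·(8) + 3/10·(2) = 31/5
Best response: Invest lightly (31/5 is the largest).

Invest lightly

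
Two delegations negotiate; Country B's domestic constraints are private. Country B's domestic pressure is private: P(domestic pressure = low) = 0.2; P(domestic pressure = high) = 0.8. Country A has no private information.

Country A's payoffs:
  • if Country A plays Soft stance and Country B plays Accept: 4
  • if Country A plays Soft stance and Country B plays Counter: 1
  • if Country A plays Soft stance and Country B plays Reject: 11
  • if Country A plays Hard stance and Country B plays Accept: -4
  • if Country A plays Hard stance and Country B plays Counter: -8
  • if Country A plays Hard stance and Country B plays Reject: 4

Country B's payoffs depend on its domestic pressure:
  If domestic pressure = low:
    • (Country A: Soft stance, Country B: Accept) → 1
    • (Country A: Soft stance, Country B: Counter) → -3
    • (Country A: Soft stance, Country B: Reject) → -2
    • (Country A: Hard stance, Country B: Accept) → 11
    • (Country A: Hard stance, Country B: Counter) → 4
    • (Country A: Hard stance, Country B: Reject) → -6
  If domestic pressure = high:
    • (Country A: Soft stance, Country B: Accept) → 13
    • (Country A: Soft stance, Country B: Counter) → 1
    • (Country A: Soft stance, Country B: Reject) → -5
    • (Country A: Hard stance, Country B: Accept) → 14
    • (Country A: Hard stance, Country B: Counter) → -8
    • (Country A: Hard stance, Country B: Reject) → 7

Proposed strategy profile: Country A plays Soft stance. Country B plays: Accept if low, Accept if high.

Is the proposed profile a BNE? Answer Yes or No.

A profile is a BNE iff every type of every player is best-responding given beliefs about the other side.
Country A plays Soft stance: E[Soft stance] = 0.2·(4) + 0.8·(4) = 4; E[Hard stance] = -4. Best-responding. ✓
Country B (domestic pressure low), facing Soft stance: Accept gives 1, Counter gives -3, Reject gives -2. Proposed Accept is best. ✓
Country B (domestic pressure high), facing Soft stance: Accept gives 13, Counter gives 1, Reject gives -5. Proposed Accept is best. ✓

Yes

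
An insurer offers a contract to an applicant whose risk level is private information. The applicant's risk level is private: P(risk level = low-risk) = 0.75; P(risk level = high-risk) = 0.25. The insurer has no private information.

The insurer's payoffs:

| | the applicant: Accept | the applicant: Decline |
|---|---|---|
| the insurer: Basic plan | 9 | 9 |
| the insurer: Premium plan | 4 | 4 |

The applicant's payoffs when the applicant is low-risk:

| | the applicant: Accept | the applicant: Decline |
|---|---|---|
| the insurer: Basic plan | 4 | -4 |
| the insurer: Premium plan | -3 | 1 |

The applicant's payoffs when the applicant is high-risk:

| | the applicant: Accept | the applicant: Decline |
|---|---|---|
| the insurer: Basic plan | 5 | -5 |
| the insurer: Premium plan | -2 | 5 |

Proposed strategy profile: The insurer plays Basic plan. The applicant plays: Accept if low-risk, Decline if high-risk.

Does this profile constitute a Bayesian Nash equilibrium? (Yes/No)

A profile is a BNE iff every type of every player is best-responding given beliefs about the other side.
The insurer plays Basic plan: E[Basic plan] = 0.75·(9) + 0.25·(9) = 9; E[Premium plan] = 4. Best-responding. ✓
The applicant (risk level low-risk), facing Basic plan: Accept gives 4, Decline gives -4. Proposed Accept is best. ✓
The applicant (risk level high-risk), facing Basic plan: Accept gives 5, Decline gives -5. Proposed Decline is not best — profitable deviation exists. ✗

No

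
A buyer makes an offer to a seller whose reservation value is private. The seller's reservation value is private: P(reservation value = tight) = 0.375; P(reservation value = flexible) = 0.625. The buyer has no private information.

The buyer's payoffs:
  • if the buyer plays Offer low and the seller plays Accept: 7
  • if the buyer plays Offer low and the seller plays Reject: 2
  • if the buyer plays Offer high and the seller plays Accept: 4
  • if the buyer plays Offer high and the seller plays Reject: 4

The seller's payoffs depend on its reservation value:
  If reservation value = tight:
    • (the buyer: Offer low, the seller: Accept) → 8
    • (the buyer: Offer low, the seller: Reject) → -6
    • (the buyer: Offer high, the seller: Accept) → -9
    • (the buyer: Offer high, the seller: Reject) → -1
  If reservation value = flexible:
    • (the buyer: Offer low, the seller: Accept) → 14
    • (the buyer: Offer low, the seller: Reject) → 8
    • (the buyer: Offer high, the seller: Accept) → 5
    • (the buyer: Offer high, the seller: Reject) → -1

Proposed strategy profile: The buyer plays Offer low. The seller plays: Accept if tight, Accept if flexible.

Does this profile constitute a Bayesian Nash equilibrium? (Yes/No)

The buyer plays Offer low: E[Offer low] = 0.375·(7) + 0.625·(7) = 7; E[Offer high] = 4. Best-responding. ✓
The seller (reservation value tight), facing Offer low: Accept gives 8, Reject gives -6. Proposed Accept is best. ✓
The seller (reservation value flexible), facing Offer low: Accept gives 14, Reject gives 8. Proposed Accept is best. ✓

Yes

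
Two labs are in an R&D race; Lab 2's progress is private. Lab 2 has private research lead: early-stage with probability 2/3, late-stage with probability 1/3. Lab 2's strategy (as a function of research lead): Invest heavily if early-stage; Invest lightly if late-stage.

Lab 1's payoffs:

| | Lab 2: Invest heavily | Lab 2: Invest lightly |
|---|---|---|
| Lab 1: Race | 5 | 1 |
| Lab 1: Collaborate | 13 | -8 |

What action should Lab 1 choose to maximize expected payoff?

Collaborate

E[Race] = 2/3·(5) + 1/3·(1) = 11/3
E[Collaborate] = 2/3·(13) + 1/3·(-8) = 6
Best response: Collaborate (6 is the largest).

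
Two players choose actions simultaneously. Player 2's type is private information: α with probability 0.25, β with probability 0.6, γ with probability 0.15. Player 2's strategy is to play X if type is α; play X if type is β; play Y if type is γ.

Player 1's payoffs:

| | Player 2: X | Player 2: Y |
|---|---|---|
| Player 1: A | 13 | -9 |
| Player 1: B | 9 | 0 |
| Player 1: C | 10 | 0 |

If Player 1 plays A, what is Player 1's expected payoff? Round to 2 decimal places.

Take the expectation over Player 2's type, weighting each type's action by its prior probability.
E[A] = 0.25·13 + 0.6·13 + 0.15·(-9) = 3.25 + 7.8 + (-1.35) = 9.7

9.70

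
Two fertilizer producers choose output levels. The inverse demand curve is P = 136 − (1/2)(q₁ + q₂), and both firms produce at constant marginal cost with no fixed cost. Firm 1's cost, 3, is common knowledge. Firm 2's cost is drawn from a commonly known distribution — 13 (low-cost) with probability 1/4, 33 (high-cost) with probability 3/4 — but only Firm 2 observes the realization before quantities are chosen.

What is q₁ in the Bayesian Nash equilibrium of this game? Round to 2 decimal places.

105.33

Each type of Firm 2 best-responds to q₁; Firm 1 best-responds to the expected q₂ over Firm 2's types.
Firm 2 with cost c maximizes (136 − (1/2)(q₁+q₂) − c)·q₂, giving q₂(c) = (136 − c − (1/2)q₁).
E[c₂] = 1/4·13 + 3/4·33 = 28
Firm 1's FOC against E[q₂] yields q₁ = (136 − 2·3 + E[c₂])/(3/2) = (136 − 6 + 28)/(3/2) = 105.333.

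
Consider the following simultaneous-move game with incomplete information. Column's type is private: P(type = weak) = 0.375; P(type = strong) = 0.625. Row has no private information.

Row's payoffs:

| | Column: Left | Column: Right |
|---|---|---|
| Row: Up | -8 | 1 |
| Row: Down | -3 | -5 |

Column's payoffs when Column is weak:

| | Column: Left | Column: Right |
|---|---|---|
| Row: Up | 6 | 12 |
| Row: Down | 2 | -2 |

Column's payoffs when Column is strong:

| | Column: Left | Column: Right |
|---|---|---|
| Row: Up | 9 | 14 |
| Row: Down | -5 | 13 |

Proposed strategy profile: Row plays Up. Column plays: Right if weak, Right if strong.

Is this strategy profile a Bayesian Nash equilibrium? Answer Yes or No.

Yes

Row plays Up: E[Up] = 0.375·(1) + 0.625·(1) = 1; E[Down] = -5. Best-responding. ✓
Column (type weak), facing Up: Left gives 6, Right gives 12. Proposed Right is best. ✓
Column (type strong), facing Up: Left gives 9, Right gives 14. Proposed Right is best. ✓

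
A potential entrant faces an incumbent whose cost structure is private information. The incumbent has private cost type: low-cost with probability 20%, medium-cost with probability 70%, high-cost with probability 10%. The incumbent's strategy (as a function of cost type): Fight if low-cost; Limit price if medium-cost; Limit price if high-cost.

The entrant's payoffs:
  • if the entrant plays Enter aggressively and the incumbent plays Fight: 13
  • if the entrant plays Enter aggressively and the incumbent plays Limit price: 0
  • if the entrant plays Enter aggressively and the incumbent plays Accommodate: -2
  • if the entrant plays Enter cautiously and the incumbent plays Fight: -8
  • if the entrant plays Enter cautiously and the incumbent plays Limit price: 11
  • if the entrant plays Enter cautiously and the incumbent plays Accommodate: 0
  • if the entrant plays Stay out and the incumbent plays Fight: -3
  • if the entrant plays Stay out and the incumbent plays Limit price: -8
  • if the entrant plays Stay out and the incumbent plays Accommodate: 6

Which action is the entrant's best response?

Enter cautiously

E[Enter aggressively] = 0.2·(13) + 0.7·(0) + 0.1·(0) = 2.6
E[Enter cautiously] = 0.2·(-8) + 0.7·(11) + 0.1·(11) = 7.2
E[Stay out] = 0.2·(-3) + 0.7·(-8) + 0.1·(-8) = -7
Best response: Enter cautiously (7.2 is the largest).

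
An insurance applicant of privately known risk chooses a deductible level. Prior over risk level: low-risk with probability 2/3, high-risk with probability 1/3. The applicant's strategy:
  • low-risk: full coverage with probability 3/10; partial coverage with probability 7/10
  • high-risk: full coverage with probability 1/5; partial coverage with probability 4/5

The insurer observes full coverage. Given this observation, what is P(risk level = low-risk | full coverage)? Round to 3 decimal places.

P(full coverage) = (2/3)·(3/10) + (1/3)·(1/5) = 4/15
P(low-risk | full coverage) = ((2/3)·(3/10)) / (4/15) = (1/5) / (4/15) = 3/4

0.750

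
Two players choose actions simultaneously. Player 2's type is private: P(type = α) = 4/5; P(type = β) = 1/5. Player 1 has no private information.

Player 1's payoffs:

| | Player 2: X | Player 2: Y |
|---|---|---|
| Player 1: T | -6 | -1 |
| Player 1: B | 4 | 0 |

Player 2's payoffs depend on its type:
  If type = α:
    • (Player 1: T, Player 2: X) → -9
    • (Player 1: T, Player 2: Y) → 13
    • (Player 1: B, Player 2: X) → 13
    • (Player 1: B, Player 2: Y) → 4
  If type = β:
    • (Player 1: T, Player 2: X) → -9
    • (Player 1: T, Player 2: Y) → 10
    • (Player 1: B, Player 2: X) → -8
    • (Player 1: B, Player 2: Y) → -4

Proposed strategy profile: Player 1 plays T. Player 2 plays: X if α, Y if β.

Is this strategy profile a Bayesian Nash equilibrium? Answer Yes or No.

Player 1 plays T: E[T] = 4/5·(-6) + 1/5·(-1) = -5; E[B] = 16/5. Not best-responding. ✗
Player 2 (type α), facing T: X gives -9, Y gives 13. Proposed X is not best — profitable deviation exists. ✗
Player 2 (type β), facing T: X gives -9, Y gives 10. Proposed Y is best. ✓

No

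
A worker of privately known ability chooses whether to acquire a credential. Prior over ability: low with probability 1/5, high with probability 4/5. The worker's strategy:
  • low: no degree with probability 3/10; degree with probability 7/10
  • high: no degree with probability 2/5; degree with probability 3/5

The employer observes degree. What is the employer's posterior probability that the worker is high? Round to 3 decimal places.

Apply Bayes' rule using the sender's strategy as the likelihood.
P(degree) = (1/5)·(7/10) + (4/5)·(3/5) = 31/50
P(high | degree) = ((4/5)·(3/5)) / (31/50) = (12/25) / (31/50) = 24/31

0.774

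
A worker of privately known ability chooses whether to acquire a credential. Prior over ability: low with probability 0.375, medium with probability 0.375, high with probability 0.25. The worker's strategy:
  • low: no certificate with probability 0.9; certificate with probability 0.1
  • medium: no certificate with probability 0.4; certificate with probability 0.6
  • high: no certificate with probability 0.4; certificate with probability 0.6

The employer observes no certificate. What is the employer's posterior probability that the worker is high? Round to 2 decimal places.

0.17

P(no certificate) = 0.375·0.9 + 0.375·0.4 + 0.25·0.4 = 0.5875
P(high | no certificate) = (0.25·0.4) / 0.5875 = 0.1 / 0.5875 = 0.170213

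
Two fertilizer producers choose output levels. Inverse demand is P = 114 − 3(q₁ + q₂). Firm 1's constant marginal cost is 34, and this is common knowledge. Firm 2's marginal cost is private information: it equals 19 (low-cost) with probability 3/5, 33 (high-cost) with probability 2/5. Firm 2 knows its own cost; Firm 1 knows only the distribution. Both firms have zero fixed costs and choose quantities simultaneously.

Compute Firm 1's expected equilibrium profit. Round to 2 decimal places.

184.61

Type-c best response for Firm 2: q₂(c) = (114 − c)/6 − q₁/2.
Firm 1 maximizes expected profit; its first-order condition is 114 − 6q₁ − 3E[q₂] − 34 = 0.
Substituting E[q₂] and solving: E[c₂] = 24.6, so q₁ = (114 − 2·34 + 24.6)/9 = 7.84444.
E[P] = 114 − 3·(q₁ + E[q₂]) = 57.5333; Firm 1's expected profit = (E[P] − 34)·q₁ = (57.5333 − 34)·7.84444 = 184.606.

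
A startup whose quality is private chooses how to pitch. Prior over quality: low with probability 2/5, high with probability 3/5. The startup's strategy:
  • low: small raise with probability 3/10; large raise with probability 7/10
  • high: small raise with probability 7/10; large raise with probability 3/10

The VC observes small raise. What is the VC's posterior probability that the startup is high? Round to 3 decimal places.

P(small raise) = (2/5)·(3/10) + (3/5)·(7/10) = 27/50
P(high | small raise) = ((3/5)·(7/10)) / (27/50) = (21/50) / (27/50) = 7/9

0.778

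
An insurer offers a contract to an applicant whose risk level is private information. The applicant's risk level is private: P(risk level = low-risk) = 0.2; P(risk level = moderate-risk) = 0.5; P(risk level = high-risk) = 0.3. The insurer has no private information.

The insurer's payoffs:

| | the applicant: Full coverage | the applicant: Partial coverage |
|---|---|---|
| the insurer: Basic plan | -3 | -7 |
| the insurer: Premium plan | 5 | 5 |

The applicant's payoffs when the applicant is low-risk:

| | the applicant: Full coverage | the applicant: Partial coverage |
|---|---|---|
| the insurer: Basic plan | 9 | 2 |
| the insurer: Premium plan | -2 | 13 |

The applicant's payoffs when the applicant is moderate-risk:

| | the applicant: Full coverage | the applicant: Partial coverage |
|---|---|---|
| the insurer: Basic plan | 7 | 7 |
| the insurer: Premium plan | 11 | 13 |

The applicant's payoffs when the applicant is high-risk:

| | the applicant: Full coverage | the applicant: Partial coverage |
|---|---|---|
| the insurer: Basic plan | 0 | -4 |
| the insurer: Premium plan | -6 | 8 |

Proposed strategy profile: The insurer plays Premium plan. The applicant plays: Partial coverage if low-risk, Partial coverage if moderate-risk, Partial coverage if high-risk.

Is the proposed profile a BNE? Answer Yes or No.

Yes

A profile is a BNE iff every type of every player is best-responding given beliefs about the other side.
The insurer plays Premium plan: E[Premium plan] = 0.2·(5) + 0.5·(5) + 0.3·(5) = 5; E[Basic plan] = -7. Best-responding. ✓
The applicant (risk level low-risk), facing Premium plan: Full coverage gives -2, Partial coverage gives 13. Proposed Partial coverage is best. ✓
The applicant (risk level moderate-risk), facing Premium plan: Full coverage gives 11, Partial coverage gives 13. Proposed Partial coverage is best. ✓
The applicant (risk level high-risk), facing Premium plan: Full coverage gives -6, Partial coverage gives 8. Proposed Partial coverage is best. ✓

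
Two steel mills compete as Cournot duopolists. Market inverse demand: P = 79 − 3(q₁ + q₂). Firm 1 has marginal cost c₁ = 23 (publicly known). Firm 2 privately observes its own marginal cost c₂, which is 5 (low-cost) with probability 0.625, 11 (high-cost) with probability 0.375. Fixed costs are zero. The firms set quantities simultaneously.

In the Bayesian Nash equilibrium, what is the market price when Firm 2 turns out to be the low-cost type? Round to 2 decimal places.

35.29

Firm 2 with cost c maximizes (79 − 3(q₁+q₂) − c)·q₂, giving q₂(c) = (79 − c − 3q₁)/6.
E[c₂] = 0.625·5 + 0.375·11 = 7.25
Firm 1's FOC against E[q₂] yields q₁ = (79 − 2·23 + E[c₂])/9 = (79 − 46 + 7.25)/9 = 4.47222.
q₂(low-cost) = 10.0972, so P = 79 − 3·(4.47222 + 10.0972) = 35.2917.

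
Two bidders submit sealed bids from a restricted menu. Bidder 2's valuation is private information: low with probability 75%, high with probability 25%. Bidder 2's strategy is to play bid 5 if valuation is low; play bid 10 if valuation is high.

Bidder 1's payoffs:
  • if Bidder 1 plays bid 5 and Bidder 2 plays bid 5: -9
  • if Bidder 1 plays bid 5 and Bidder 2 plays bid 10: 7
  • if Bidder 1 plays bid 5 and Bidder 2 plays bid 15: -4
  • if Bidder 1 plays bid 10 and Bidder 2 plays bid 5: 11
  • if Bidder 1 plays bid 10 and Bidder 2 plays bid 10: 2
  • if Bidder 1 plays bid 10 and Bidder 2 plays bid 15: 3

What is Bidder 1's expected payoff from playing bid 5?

-5

E[bid 5] = 0.75·(-9) + 0.25·7 = (-6.75) + 1.75 = -5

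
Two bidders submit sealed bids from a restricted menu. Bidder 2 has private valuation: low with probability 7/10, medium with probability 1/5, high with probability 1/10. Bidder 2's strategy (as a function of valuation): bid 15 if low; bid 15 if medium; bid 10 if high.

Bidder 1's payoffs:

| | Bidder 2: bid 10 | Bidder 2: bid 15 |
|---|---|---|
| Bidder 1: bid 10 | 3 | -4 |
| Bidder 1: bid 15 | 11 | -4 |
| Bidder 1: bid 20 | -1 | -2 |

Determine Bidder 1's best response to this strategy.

Compute Bidder 1's expected payoff for each action, taking the expectation over Bidder 2's type.
E[bid 10] = 7/10·(-4) + 1/5·(-4) + 1/10·(3) = -33/10
E[bid 15] = 7/10·(-4) + 1/5·(-4) + 1/10·(11) = -5/2
E[bid 20] = 7/10·(-2) + 1/5·(-2) + 1/10·(-1) = -19/10
Best response: bid 20 (-19/10 is the largest).

bid 20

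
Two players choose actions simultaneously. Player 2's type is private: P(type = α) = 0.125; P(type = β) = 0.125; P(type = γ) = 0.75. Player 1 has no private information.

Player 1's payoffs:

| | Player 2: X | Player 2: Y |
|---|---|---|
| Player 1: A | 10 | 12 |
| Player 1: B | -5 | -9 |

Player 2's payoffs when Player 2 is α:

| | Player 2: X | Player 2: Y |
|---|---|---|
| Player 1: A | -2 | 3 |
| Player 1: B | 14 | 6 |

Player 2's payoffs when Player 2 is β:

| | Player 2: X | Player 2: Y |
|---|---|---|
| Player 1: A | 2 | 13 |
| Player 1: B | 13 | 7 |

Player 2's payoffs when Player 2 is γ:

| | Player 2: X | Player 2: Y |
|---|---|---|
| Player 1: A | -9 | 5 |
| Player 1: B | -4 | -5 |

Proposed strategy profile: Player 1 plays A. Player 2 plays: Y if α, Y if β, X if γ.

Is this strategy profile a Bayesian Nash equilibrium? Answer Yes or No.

No

Player 1 plays A: E[A] = 0.125·(12) + 0.125·(12) + 0.75·(10) = 10.5; E[B] = -6. Best-responding. ✓
Player 2 (type α), facing A: X gives -2, Y gives 3. Proposed Y is best. ✓
Player 2 (type β), facing A: X gives 2, Y gives 13. Proposed Y is best. ✓
Player 2 (type γ), facing A: X gives -9, Y gives 5. Proposed X is not best — profitable deviation exists. ✗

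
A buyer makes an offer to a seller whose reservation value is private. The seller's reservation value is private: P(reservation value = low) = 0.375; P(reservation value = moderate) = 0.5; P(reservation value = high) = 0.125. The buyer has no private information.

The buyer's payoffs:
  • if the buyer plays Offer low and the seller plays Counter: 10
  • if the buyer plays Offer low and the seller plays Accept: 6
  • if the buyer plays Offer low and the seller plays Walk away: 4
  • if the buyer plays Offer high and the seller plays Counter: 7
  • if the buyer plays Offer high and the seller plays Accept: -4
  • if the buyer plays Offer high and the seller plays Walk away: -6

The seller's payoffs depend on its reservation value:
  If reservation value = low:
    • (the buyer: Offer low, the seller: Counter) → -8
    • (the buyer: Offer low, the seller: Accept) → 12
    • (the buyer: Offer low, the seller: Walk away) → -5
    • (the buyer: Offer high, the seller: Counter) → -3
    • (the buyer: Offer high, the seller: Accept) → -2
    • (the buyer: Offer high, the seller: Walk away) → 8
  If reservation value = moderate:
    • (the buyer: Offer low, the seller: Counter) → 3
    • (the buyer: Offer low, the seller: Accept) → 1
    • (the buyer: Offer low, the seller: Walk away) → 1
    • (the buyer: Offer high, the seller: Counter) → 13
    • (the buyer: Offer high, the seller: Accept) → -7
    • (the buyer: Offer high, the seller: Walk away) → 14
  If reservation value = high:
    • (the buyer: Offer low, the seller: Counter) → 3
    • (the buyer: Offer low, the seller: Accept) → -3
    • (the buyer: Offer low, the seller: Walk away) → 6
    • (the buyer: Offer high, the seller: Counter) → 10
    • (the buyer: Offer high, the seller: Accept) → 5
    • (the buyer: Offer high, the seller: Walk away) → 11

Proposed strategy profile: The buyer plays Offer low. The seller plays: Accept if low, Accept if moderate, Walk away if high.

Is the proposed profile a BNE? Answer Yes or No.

No

The buyer plays Offer low: E[Offer low] = 0.375·(6) + 0.5·(6) + 0.125·(4) = 5.75; E[Offer high] = -4.25. Best-responding. ✓
The seller (reservation value low), facing Offer low: Counter gives -8, Accept gives 12, Walk away gives -5. Proposed Accept is best. ✓
The seller (reservation value moderate), facing Offer low: Counter gives 3, Accept gives 1, Walk away gives 1. Proposed Accept is not best — profitable deviation exists. ✗
The seller (reservation value high), facing Offer low: Counter gives 3, Accept gives -3, Walk away gives 6. Proposed Walk away is best. ✓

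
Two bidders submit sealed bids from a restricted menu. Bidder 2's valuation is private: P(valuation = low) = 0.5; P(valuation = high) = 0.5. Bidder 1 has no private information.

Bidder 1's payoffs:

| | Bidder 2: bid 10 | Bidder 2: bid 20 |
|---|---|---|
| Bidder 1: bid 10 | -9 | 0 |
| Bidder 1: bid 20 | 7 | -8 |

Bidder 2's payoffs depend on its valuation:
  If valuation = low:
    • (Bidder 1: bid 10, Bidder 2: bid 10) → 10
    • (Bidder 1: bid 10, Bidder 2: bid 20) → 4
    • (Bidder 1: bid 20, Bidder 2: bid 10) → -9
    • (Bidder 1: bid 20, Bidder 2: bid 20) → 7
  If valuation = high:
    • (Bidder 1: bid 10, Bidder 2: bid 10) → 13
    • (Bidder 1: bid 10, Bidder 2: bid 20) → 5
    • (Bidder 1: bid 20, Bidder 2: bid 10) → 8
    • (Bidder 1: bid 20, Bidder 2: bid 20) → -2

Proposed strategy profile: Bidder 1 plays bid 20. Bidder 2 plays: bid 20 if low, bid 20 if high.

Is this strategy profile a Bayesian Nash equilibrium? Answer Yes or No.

No

Bidder 1 plays bid 20: E[bid 20] = 0.5·(-8) + 0.5·(-8) = -8; E[bid 10] = 0. Not best-responding. ✗
Bidder 2 (valuation low), facing bid 20: bid 10 gives -9, bid 20 gives 7. Proposed bid 20 is best. ✓
Bidder 2 (valuation high), facing bid 20: bid 10 gives 8, bid 20 gives -2. Proposed bid 20 is not best — profitable deviation exists. ✗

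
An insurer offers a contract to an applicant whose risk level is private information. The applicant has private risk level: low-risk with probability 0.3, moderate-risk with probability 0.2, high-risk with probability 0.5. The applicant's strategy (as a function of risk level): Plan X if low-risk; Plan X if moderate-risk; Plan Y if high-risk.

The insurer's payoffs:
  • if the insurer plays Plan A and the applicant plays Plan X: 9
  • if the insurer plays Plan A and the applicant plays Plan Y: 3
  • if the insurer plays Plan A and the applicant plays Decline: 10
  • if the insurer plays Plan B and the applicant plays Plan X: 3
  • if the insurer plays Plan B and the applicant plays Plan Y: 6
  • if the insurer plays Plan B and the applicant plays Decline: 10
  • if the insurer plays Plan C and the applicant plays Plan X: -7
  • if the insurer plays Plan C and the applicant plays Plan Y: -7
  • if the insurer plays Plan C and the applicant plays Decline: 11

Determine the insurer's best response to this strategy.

Plan A

E[Plan A] = 0.3·(9) + 0.2·(9) + 0.5·(3) = 6
E[Plan B] = 0.3·(3) + 0.2·(3) + 0.5·(6) = 4.5
E[Plan C] = 0.3·(-7) + 0.2·(-7) + 0.5·(-7) = -7
Best response: Plan A (6 is the largest).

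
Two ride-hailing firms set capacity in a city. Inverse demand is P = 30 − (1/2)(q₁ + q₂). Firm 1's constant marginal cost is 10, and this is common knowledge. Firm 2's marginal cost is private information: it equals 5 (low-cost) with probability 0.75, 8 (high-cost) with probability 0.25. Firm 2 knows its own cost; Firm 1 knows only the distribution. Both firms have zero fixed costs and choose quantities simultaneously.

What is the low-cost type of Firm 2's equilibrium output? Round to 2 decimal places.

Type-c best response for Firm 2: q₂(c) = (30 − c) − q₁/2.
Firm 1 maximizes expected profit; its first-order condition is 30 − q₁ − (1/2)E[q₂] − 10 = 0.
Substituting E[q₂] and solving: E[c₂] = 5.75, so q₁ = (30 − 2·10 + 5.75)/(3/2) = 10.5.
q₂(low-cost) = (30 − 5 − (1/2)·10.5) = 19.75.

19.75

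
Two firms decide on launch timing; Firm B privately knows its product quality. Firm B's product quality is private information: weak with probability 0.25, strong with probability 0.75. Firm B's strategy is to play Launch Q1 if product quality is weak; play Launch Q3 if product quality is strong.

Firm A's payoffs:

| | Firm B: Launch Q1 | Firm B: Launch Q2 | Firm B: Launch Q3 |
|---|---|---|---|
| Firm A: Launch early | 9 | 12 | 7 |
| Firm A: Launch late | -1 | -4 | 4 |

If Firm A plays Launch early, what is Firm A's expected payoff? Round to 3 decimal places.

E[Launch early] = 0.25·9 + 0.75·7 = 2.25 + 5.25 = 7.5

7.500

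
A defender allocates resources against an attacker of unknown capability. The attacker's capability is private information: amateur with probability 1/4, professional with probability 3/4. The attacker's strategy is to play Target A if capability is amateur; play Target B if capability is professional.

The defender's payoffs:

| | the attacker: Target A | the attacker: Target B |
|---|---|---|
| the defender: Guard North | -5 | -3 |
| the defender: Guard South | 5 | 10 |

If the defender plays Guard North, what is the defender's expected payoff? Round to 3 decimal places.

-3.500

Take the expectation over the attacker's capability, weighting each type's action by its prior probability.
E[Guard North] = 1/4·(-5) + 3/4·(-3) = (-5/4) + (-9/4) = -7/2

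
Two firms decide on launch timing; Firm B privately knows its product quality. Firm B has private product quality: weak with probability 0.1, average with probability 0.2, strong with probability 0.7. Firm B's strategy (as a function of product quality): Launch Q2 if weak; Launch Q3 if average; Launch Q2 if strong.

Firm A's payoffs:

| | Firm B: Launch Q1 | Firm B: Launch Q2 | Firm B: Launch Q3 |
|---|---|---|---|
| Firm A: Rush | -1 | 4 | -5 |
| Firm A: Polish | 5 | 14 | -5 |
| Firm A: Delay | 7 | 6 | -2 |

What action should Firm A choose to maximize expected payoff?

E[Rush] = 0.1·(4) + 0.2·(-5) + 0.7·(4) = 2.2
E[Polish] = 0.1·(14) + 0.2·(-5) + 0.7·(14) = 10.2
E[Delay] = 0.1·(6) + 0.2·(-2) + 0.7·(6) = 4.4
Best response: Polish (10.2 is the largest).

Polish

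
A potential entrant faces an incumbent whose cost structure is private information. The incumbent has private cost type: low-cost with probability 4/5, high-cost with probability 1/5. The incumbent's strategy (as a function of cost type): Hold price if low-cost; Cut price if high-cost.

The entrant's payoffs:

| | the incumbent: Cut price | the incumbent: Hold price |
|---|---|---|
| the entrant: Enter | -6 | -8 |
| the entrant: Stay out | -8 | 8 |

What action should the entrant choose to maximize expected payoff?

E[Enter] = 4/5·(-8) + 1/5·(-6) = -38/5
E[Stay out] = 4/5·(8) + 1/5·(-8) = 24/5
Best response: Stay out (24/5 is the largest).

Stay out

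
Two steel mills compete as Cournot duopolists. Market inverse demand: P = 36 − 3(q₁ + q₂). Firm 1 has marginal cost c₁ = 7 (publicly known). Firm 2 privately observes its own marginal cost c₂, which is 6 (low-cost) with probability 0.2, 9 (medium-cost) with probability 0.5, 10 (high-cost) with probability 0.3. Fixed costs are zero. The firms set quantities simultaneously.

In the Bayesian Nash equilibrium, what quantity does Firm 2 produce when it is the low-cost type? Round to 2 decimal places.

Firm 2 with cost c maximizes (36 − 3(q₁+q₂) − c)·q₂, giving q₂(c) = (36 − c − 3q₁)/6.
E[c₂] = 0.2·6 + 0.5·9 + 0.3·10 = 8.7
Firm 1's FOC against E[q₂] yields q₁ = (36 − 2·7 + E[c₂])/9 = (36 − 14 + 8.7)/9 = 3.41111.
q₂(low-cost) = (36 − 6 − 3·3.41111)/6 = 3.29444.

3.29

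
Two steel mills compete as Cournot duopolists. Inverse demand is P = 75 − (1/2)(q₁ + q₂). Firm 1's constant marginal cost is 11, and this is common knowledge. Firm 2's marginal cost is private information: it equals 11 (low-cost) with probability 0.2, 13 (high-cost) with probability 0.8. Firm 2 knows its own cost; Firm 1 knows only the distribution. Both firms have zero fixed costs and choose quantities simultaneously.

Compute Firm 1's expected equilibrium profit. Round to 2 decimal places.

956.30

Firm 2 with cost c maximizes (75 − (1/2)(q₁+q₂) − c)·q₂, giving q₂(c) = (75 − c − (1/2)q₁).
E[c₂] = 0.2·11 + 0.8·13 = 12.6
Firm 1's FOC against E[q₂] yields q₁ = (75 − 2·11 + E[c₂])/(3/2) = (75 − 22 + 12.6)/(3/2) = 43.7333.
E[P] = 75 − (1/2)·(q₁ + E[q₂]) = 32.8667; Firm 1's expected profit = (E[P] − 11)·q₁ = (32.8667 − 11)·43.7333 = 956.302.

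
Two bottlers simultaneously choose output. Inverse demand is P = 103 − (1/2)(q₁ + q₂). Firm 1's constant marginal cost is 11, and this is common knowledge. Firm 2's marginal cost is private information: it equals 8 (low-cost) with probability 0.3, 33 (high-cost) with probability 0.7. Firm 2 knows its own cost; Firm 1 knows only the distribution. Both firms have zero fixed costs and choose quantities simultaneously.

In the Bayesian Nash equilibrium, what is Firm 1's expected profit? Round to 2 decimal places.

Firm 2 with cost c maximizes (103 − (1/2)(q₁+q₂) − c)·q₂, giving q₂(c) = (103 − c − (1/2)q₁).
E[c₂] = 0.3·8 + 0.7·33 = 25.5
Firm 1's FOC against E[q₂] yields q₁ = (103 − 2·11 + E[c₂])/(3/2) = (103 − 22 + 25.5)/(3/2) = 71.
E[P] = 103 − (1/2)·(q₁ + E[q₂]) = 46.5; Firm 1's expected profit = (E[P] − 11)·q₁ = (46.5 − 11)·71 = 2520.5.

2520.50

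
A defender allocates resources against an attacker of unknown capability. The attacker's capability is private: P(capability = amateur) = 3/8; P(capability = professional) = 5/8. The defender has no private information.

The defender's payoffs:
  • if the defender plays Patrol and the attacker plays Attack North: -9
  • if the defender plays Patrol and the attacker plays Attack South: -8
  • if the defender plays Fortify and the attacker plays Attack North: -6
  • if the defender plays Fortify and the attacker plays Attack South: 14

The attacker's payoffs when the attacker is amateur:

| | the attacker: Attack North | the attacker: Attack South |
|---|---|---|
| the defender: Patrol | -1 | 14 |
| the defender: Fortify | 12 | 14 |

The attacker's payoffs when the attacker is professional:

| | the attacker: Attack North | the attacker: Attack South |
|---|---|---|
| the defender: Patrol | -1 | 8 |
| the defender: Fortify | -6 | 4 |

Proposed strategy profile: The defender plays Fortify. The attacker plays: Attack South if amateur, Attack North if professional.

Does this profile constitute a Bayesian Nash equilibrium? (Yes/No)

No

The defender plays Fortify: E[Fortify] = 3/8·(14) + 5/8·(-6) = 3/2; E[Patrol] = -69/8. Best-responding. ✓
The attacker (capability amateur), facing Fortify: Attack North gives 12, Attack South gives 14. Proposed Attack South is best. ✓
The attacker (capability professional), facing Fortify: Attack North gives -6, Attack South gives 4. Proposed Attack North is not best — profitable deviation exists. ✗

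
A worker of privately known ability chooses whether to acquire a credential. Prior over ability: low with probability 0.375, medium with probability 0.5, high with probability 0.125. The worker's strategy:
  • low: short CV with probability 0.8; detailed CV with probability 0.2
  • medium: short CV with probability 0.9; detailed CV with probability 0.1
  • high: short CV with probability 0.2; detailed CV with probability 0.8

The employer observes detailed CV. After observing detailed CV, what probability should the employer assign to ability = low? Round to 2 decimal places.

P(detailed CV) = 0.375·0.2 + 0.5·0.1 + 0.125·0.8 = 0.225
P(low | detailed CV) = (0.375·0.2) / 0.225 = 0.075 / 0.225 = 0.333333

0.33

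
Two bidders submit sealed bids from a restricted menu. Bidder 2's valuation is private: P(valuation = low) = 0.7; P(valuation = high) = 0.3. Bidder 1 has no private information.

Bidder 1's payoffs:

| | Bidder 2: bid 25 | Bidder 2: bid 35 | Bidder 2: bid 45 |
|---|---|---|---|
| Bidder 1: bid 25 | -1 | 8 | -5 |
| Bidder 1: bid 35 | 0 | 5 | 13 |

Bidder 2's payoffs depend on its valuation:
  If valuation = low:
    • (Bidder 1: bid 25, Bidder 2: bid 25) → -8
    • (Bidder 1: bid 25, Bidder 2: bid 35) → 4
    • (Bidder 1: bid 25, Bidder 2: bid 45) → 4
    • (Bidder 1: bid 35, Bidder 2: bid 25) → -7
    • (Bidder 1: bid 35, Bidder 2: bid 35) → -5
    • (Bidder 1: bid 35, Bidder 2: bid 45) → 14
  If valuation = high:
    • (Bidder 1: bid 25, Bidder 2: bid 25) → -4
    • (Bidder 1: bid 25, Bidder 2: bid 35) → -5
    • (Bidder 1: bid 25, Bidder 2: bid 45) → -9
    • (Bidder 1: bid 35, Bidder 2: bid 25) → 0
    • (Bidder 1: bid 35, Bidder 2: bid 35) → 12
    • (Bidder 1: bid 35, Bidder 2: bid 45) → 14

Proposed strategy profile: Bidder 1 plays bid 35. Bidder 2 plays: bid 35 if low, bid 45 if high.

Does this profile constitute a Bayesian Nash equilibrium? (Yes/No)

A profile is a BNE iff every type of every player is best-responding given beliefs about the other side.
Bidder 1 plays bid 35: E[bid 35] = 0.7·(5) + 0.3·(13) = 7.4; E[bid 25] = 4.1. Best-responding. ✓
Bidder 2 (valuation low), facing bid 35: bid 25 gives -7, bid 35 gives -5, bid 45 gives 14. Proposed bid 35 is not best — profitable deviation exists. ✗
Bidder 2 (valuation high), facing bid 35: bid 25 gives 0, bid 35 gives 12, bid 45 gives 14. Proposed bid 45 is best. ✓

No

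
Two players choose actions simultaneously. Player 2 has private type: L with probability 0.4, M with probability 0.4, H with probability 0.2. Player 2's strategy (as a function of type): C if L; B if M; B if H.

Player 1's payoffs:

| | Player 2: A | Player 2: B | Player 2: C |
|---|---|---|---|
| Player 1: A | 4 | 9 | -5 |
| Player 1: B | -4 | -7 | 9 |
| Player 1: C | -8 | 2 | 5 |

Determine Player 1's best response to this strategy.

A

Compute Player 1's expected payoff for each action, taking the expectation over Player 2's type.
E[A] = 0.4·(-5) + 0.4·(9) + 0.2·(9) = 3.4
E[B] = 0.4·(9) + 0.4·(-7) + 0.2·(-7) = -0.6
E[C] = 0.4·(5) + 0.4·(2) + 0.2·(2) = 3.2
Best response: A (3.4 is the largest).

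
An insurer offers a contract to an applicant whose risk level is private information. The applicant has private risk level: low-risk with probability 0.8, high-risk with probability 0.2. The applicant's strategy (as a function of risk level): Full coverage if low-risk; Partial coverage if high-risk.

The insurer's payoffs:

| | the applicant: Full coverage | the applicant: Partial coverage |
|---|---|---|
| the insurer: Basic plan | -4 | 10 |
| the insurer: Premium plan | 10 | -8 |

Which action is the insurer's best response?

E[Basic plan] = 0.8·(-4) + 0.2·(10) = -1.2
E[Premium plan] = 0.8·(10) + 0.2·(-8) = 6.4
Best response: Premium plan (6.4 is the largest).

Premium plan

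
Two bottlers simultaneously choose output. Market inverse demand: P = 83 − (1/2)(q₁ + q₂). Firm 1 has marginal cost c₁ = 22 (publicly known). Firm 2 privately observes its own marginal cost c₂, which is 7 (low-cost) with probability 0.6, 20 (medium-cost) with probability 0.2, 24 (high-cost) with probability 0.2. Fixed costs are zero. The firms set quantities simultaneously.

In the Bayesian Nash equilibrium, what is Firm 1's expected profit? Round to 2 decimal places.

600.89

Firm 2 with cost c maximizes (83 − (1/2)(q₁+q₂) − c)·q₂, giving q₂(c) = (83 − c − (1/2)q₁).
E[c₂] = 0.6·7 + 0.2·20 + 0.2·24 = 13
Firm 1's FOC against E[q₂] yields q₁ = (83 − 2·22 + E[c₂])/(3/2) = (83 − 44 + 13)/(3/2) = 34.6667.
E[P] = 83 − (1/2)·(q₁ + E[q₂]) = 39.3333; Firm 1's expected profit = (E[P] − 22)·q₁ = (39.3333 − 22)·34.6667 = 600.889.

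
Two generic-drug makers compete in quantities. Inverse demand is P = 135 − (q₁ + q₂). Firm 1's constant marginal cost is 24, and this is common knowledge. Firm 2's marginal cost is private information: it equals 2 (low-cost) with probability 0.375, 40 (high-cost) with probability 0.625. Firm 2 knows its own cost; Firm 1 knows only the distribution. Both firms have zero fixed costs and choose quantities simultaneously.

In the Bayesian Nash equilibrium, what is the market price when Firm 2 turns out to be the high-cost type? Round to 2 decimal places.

Type-c best response for Firm 2: q₂(c) = (135 − c)/2 − q₁/2.
Firm 1 maximizes expected profit; its first-order condition is 135 − 2q₁ − E[q₂] − 24 = 0.
Substituting E[q₂] and solving: E[c₂] = 25.75, so q₁ = (135 − 2·24 + 25.75)/3 = 37.5833.
q₂(high-cost) = 28.7083, so P = 135 − (37.5833 + 28.7083) = 68.7083.

68.71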